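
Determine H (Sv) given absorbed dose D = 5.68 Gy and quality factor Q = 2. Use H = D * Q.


H = D * Q
H = 5.68 * 2
H = 11.360 Sv

11.360


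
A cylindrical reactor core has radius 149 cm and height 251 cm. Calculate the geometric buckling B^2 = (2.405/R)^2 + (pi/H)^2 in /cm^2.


B^2 = (2.405/R)^2 + (pi/H)^2
B^2 = (2.405/149)^2 + (pi/251)^2
B^2 = 4.1719e-04 /cm^2

4.1719e-04


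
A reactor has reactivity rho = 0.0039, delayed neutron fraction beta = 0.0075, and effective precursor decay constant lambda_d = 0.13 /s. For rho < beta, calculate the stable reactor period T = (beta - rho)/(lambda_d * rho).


T = (beta - rho) / (lambda_d * rho)
T = (0.0075 - 0.0039) / (0.13 * 0.0039)
T = 7.1006 s

7.1006


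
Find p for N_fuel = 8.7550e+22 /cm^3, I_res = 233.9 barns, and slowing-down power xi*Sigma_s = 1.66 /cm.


p = exp(-N * I * 1e-24 / (xi*Sigma_s))
p = exp(-8.7550e+22 * 233.9 * 1e-24 / 1.66)
p = 4.3903e-06

4.3903e-06


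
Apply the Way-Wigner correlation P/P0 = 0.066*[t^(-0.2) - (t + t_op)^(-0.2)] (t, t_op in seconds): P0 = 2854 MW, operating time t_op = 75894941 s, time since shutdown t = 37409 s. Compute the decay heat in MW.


P/P0 = 0.066 * [t^(-0.2) - (t + t_op)^(-0.2)]
P/P0 = 0.066 * [37409^(-0.2) - (37409 + 75894941)^(-0.2)]
P/P0 = 0.066 * [0.1217320 - 0.02654084] = 0.006282617
P = 2854 * 0.006282617 = 17.931 MW

17.931


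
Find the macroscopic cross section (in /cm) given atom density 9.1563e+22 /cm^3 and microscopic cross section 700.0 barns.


Sigma = N * sigma_barns * 1e-24
Sigma = 9.1563e+22 * 700.0 * 1e-24
Sigma = 64.094 /cm

64.094


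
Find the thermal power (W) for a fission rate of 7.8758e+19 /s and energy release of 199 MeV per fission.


P = fission_rate * E_MeV * 1.602e-13
P = 7.8758e+19 * 199 * 1.602e-13
P = 2.5108e+09 W

2.5108e+09


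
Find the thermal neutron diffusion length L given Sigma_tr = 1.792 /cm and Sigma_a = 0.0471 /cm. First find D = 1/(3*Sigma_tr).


D = 1 / (3 * Sigma_tr) = 1 / (3 * 1.792) = 0.1860119 cm
L = sqrt(D / Sigma_a)
L = sqrt(0.1860119 / 0.0471)
L = 1.9873 cm

1.9873


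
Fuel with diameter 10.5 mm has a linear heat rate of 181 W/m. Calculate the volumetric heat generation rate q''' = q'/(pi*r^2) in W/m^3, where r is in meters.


r = D / 2 / 1000 = 10.5 / 2 / 1000 = 0.00525 m
q''' = q' / (pi * r^2)
q''' = 181 / (pi * 0.00525^2)
q''' = 2.0903e+06 W/m^3

2.0903e+06


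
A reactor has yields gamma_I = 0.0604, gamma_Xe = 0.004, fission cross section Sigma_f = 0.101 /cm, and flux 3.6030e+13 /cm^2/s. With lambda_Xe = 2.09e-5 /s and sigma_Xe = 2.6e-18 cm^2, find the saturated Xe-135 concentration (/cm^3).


Xe_eq = (gamma_I + gamma_Xe) * Sigma_f * phi / (lambda_Xe + sigma_Xe * phi)
Numerator = (0.0604 + 0.004) * 0.101 * 3.6030e+13 = 2.343535e+11
Denominator = 2.09e-5 + 2.6e-18 * 3.6030e+13 = 1.145780e-04
Xe_eq = 2.343535e+11 / 1.145780e-04 = 2.0454e+15 /cm^3

2.0454e+15


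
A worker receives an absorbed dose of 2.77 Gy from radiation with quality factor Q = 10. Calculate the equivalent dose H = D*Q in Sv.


H = D * Q
H = 2.77 * 10
H = 27.700 Sv

27.700


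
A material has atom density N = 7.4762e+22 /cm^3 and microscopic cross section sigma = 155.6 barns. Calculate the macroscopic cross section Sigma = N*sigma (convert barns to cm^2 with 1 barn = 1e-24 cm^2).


Sigma = N * sigma_barns * 1e-24
Sigma = 7.4762e+22 * 155.6 * 1e-24
Sigma = 11.633 /cm

11.633


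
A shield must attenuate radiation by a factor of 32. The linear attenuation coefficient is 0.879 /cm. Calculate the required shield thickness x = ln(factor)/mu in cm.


x = ln(factor) / mu
x = ln(32) / 0.879
x = 3.9428 cm

3.9428


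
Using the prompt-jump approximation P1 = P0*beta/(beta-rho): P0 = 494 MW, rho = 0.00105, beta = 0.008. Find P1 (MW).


P1/P0 = beta / (beta - rho)
P1/P0 = 0.008 / (0.008 - 0.00105) = 1.151079
P1 = 494 * 1.151079 = 568.63 MW

568.63


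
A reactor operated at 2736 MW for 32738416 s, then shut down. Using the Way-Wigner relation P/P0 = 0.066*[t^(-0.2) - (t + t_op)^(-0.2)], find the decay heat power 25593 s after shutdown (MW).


P/P0 = 0.066 * [t^(-0.2) - (t + t_op)^(-0.2)]
P/P0 = 0.066 * [25593^(-0.2) - (25593 + 32738416)^(-0.2)]
P/P0 = 0.066 * [0.1313336 - 0.03139935] = 0.006595661
P = 2736 * 0.006595661 = 18.046 MW

18.046


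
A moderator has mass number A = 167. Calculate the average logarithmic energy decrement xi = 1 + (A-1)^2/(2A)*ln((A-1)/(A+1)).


xi = 1 + (A-1)^2/(2A) * ln((A-1)/(A+1))
xi = 1 + (167-1)^2/(2*167) * ln((167-1)/(167 +1))
xi = 0.011928

0.011928


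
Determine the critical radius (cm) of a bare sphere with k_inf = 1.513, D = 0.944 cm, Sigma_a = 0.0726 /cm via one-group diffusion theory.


L^2 = D / Sigma_a = 0.944 / 0.0726 = 13.00275 cm^2
B_m^2 = (k_inf - 1) / L^2 = (1.513 - 1) / 13.00275 = 0.03945319 /cm^2
For a bare sphere: B_g = pi/R, so R_c = pi / sqrt(B_m^2)
R_c = pi / sqrt(0.03945319) = 15.816 cm

15.816


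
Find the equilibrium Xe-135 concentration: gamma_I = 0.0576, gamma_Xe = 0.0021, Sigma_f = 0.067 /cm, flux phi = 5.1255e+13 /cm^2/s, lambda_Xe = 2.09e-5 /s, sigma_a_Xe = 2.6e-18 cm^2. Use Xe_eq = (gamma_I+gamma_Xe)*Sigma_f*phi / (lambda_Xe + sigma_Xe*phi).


Xe_eq = (gamma_I + gamma_Xe) * Sigma_f * phi / (lambda_Xe + sigma_Xe * phi)
Numerator = (0.0576 + 0.0021) * 0.067 * 5.1255e+13 = 2.050149e+11
Denominator = 2.09e-5 + 2.6e-18 * 5.1255e+13 = 1.541630e-04
Xe_eq = 2.050149e+11 / 1.541630e-04 = 1.3299e+15 /cm^3

1.3299e+15


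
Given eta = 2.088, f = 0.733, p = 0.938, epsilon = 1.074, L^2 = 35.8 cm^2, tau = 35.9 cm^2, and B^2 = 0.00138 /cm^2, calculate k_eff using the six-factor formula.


k_inf = eta*f*p*eps = 2.088*0.733*0.938*1.074 = 1.541848
P_TNL = 1/(1 + L^2*B^2) = 1/(1 + 35.8*0.00138) = 0.9529218
P_FNL = exp(-B^2*tau) = exp(-0.00138*35.9) = 0.9516652
k_eff = k_inf * P_TNL * P_FNL = 1.541848 * 0.9529218 * 0.9516652
k_eff = 1.3982

1.3982


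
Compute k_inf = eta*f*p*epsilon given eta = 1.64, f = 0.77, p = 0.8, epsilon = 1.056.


k_inf = eta * f * p * epsilon
k_inf = 1.64 * 0.77 * 0.8 * 1.056
k_inf = 1.0668

1.0668


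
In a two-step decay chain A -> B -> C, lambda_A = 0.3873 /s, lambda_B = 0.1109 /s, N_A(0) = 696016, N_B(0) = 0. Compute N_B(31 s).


N_B(t) = lambda_A * N_A0 / (lambda_B - lambda_A) * [exp(-lambda_A*t) - exp(-lambda_B*t)]
exp(-0.3873*31) = 6.105625e-06; exp(-0.1109*31) = 0.03213209
N_B = 0.3873 * 696016 / (0.1109 - 0.3873) * (6.105625e-06 - 0.03213209)
N_B = 31332

31332


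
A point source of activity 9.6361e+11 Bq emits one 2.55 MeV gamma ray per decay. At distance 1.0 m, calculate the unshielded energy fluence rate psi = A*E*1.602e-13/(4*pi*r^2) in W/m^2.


psi = A * E * 1.602e-13 / (4*pi*r^2)
psi = 9.6361e+11 * 2.55 * 1.602e-13 / (4*pi*1.0^2)
psi = 0.031325 W/m^2

0.031325


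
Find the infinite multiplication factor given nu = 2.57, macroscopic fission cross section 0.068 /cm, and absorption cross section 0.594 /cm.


k_inf = nu * Sigma_f / Sigma_a
k_inf = 2.57 * 0.068 / 0.594
k_inf = 0.29421

0.29421


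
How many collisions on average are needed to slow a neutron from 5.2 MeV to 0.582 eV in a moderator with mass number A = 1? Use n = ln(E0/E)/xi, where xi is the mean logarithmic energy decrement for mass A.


xi = 1 + (A-1)^2/(2A)*ln((A-1)/(A+1)) = 1 (for A = 1)
n = ln(E0/E) / xi
n = ln(5.2e6 / 0.582) / 1
n = ln(8.934708e+06) / 1 = 16.005

16.005


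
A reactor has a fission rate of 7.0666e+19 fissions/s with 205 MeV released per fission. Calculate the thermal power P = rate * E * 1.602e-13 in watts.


P = fission_rate * E_MeV * 1.602e-13
P = 7.0666e+19 * 205 * 1.602e-13
P = 2.3207e+09 W

2.3207e+09


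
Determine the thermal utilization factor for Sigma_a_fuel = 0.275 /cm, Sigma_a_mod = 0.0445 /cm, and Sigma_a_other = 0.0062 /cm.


f = Sigma_a_fuel / (Sigma_a_fuel + Sigma_a_mod + Sigma_a_other)
f = 0.275 / (0.275 + 0.0445 + 0.0062)
f = 0.84434

0.84434


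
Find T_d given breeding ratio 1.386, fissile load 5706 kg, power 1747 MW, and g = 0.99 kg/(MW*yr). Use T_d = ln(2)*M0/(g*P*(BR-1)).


Breeding gain G = BR - 1 = 1.386 - 1 = 0.386
Fissile production rate = g * P * G = 0.99 * 1747 * 0.386 = 667.59858 kg/yr
T_d = ln(2) * M0 / (g * P * G)
T_d = ln(2) * 5706 / 667.59858 = 5.9244 yr

5.9244


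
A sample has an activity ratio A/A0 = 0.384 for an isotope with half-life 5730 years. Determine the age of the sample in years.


lambda = ln(2) / t_half = ln(2) / 5730 = 1.209681e-04 /yr
t = -ln(A/A0) / lambda
t = -ln(0.384) / 1.209681e-04
t = 7912.1 yr

7912.1


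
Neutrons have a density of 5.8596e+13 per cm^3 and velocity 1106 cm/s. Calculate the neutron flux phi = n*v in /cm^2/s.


phi = n * v
phi = 5.8596e+13 * 1106
phi = 6.4807e+16 /cm^2/s

6.4807e+16


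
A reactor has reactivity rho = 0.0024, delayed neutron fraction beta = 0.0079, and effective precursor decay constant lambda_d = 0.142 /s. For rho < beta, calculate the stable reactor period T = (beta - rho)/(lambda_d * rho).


T = (beta - rho) / (lambda_d * rho)
T = (0.0079 - 0.0024) / (0.142 * 0.0024)
T = 16.138 s

16.138


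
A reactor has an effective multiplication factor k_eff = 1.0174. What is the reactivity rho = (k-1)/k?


rho = (k_eff - 1) / k_eff
rho = (1.0174 - 1) / 1.0174
rho = 0.017102

0.017102


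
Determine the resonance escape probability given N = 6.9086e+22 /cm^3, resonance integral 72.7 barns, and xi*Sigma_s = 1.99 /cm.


p = exp(-N * I * 1e-24 / (xi*Sigma_s))
p = exp(-6.9086e+22 * 72.7 * 1e-24 / 1.99)
p = 0.080147

0.080147


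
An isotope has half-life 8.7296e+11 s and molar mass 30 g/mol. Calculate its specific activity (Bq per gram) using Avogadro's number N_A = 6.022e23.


lambda = ln(2) / t_half = ln(2) / 8.7296e+11 = 7.940194e-13 /s
SA = lambda * N_A / M
SA = 7.940194e-13 * 6.022e23 / 30
SA = 1.5939e+10 Bq/g

1.5939e+10


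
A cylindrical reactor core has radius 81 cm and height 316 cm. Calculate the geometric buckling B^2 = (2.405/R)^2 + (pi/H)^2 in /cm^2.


B^2 = (2.405/R)^2 + (pi/H)^2
B^2 = (2.405/81)^2 + (pi/316)^2
B^2 = 9.8042e-04 /cm^2

9.8042e-04


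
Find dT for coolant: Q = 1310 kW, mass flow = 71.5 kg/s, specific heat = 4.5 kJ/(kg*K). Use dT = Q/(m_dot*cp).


dT = Q / (m_dot * cp)
dT = 1310 / (71.5 * 4.5)
dT = 4.0715 C

4.0715


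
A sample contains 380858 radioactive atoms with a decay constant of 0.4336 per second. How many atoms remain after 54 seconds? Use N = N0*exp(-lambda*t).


N = N0 * exp(-lambda * t)
N = 380858 * exp(-0.4336 * 54)
N = 2.5824e-05

2.5824e-05


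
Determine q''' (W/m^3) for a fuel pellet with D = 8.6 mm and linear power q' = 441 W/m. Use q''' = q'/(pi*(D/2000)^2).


r = D / 2 / 1000 = 8.6 / 2 / 1000 = 0.0043 m
q''' = q' / (pi * r^2)
q''' = 441 / (pi * 0.0043^2)
q''' = 7.5919e+06 W/m^3

7.5919e+06


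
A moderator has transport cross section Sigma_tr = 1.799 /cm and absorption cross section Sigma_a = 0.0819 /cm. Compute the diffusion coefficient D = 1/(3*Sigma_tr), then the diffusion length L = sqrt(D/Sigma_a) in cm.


D = 1 / (3 * Sigma_tr) = 1 / (3 * 1.799) = 0.1852881 cm
L = sqrt(D / Sigma_a)
L = sqrt(0.1852881 / 0.0819)
L = 1.5041 cm

1.5041


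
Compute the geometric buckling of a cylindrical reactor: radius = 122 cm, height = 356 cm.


B^2 = (2.405/R)^2 + (pi/H)^2
B^2 = (2.405/122)^2 + (pi/356)^2
B^2 = 4.6648e-04 /cm^2

4.6648e-04


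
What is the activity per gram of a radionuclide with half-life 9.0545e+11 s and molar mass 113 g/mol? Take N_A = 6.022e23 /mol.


lambda = ln(2) / t_half = ln(2) / 9.0545e+11 = 7.655278e-13 /s
SA = lambda * N_A / M
SA = 7.655278e-13 * 6.022e23 / 113
SA = 4.0797e+09 Bq/g

4.0797e+09


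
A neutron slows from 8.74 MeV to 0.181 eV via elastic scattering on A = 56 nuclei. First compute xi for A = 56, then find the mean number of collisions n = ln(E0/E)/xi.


xi = 1 + (A-1)^2/(2A)*ln((A-1)/(A+1)) = 0.03529286 (for A = 56)
n = ln(E0/E) / xi
n = ln(8.74e6 / 0.181) / 0.03529286
n = ln(4.828729e+07) / 0.03529286 = 501.31

501.31


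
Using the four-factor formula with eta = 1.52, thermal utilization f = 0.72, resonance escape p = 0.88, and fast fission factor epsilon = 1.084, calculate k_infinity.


k_inf = eta * f * p * epsilon
k_inf = 1.52 * 0.72 * 0.88 * 1.084
k_inf = 1.0440

1.0440


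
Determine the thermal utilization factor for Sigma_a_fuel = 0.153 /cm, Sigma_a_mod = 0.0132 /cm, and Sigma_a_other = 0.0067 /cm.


f = Sigma_a_fuel / (Sigma_a_fuel + Sigma_a_mod + Sigma_a_other)
f = 0.153 / (0.153 + 0.0132 + 0.0067)
f = 0.88490

0.88490


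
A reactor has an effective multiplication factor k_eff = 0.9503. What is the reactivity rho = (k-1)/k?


rho = (k_eff - 1) / k_eff
rho = (0.9503 - 1) / 0.9503
rho = -0.052299

-0.052299


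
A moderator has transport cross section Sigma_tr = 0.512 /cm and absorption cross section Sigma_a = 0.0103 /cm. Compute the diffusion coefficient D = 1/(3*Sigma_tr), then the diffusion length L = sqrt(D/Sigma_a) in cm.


D = 1 / (3 * Sigma_tr) = 1 / (3 * 0.512) = 0.6510417 cm
L = sqrt(D / Sigma_a)
L = sqrt(0.6510417 / 0.0103)
L = 7.9503 cm

7.9503


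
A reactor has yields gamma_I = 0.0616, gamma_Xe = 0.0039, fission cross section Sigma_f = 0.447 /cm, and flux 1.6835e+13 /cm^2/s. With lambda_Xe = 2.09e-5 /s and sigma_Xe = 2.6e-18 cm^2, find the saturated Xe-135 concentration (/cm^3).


Xe_eq = (gamma_I + gamma_Xe) * Sigma_f * phi / (lambda_Xe + sigma_Xe * phi)
Numerator = (0.0616 + 0.0039) * 0.447 * 1.6835e+13 = 4.929035e+11
Denominator = 2.09e-5 + 2.6e-18 * 1.6835e+13 = 6.467100e-05
Xe_eq = 4.929035e+11 / 6.467100e-05 = 7.6217e+15 /cm^3

7.6217e+15


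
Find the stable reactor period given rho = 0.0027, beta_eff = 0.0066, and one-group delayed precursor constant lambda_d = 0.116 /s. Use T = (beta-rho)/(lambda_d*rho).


T = (beta - rho) / (lambda_d * rho)
T = (0.0066 - 0.0027) / (0.116 * 0.0027)
T = 12.452 s

12.452


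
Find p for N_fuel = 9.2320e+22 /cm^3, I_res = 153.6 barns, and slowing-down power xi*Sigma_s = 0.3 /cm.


p = exp(-N * I * 1e-24 / (xi*Sigma_s))
p = exp(-9.2320e+22 * 153.6 * 1e-24 / 0.3)
p = 2.9637e-21

2.9637e-21


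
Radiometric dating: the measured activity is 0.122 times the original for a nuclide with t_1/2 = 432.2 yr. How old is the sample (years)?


lambda = ln(2) / t_half = ln(2) / 432.2 = 0.001603765 /yr
t = -ln(A/A0) / lambda
t = -ln(0.122) / 0.001603765
t = 1311.7 yr

1311.7


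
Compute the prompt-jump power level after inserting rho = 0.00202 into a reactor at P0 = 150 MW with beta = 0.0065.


P1/P0 = beta / (beta - rho)
P1/P0 = 0.0065 / (0.0065 - 0.00202) = 1.450893
P1 = 150 * 1.450893 = 217.63 MW

217.63


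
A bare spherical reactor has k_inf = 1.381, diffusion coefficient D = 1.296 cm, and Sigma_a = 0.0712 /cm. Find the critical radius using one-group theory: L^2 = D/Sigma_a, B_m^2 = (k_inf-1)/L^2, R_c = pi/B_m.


L^2 = D / Sigma_a = 1.296 / 0.0712 = 18.20225 cm^2
B_m^2 = (k_inf - 1) / L^2 = (1.381 - 1) / 18.20225 = 0.02093148 /cm^2
For a bare sphere: B_g = pi/R, so R_c = pi / sqrt(B_m^2)
R_c = pi / sqrt(0.02093148) = 21.715 cm

21.715


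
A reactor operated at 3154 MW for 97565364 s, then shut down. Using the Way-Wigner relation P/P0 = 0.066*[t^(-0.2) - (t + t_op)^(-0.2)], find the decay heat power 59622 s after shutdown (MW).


P/P0 = 0.066 * [t^(-0.2) - (t + t_op)^(-0.2)]
P/P0 = 0.066 * [59622^(-0.2) - (59622 + 97565364)^(-0.2)]
P/P0 = 0.066 * [0.1108967 - 0.02523991] = 0.005653348
P = 3154 * 0.005653348 = 17.831 MW

17.831


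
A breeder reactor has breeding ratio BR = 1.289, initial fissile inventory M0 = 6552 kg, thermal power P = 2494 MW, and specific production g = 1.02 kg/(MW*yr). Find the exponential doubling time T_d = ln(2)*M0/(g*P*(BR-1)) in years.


Breeding gain G = BR - 1 = 1.289 - 1 = 0.289
Fissile production rate = g * P * G = 1.02 * 2494 * 0.289 = 735.18132 kg/yr
T_d = ln(2) * M0 / (g * P * G)
T_d = ln(2) * 6552 / 735.18132 = 6.1774 yr

6.1774


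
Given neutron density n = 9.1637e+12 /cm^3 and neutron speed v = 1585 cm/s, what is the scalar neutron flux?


phi = n * v
phi = 9.1637e+12 * 1585
phi = 1.4524e+16 /cm^2/s

1.4524e+16


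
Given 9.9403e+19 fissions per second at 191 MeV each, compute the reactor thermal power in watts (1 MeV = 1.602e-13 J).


P = fission_rate * E_MeV * 1.602e-13
P = 9.9403e+19 * 191 * 1.602e-13
P = 3.0416e+09 W

3.0416e+09


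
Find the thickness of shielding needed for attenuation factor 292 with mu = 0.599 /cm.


x = ln(factor) / mu
x = ln(292) / 0.599
x = 9.4771 cm

9.4771


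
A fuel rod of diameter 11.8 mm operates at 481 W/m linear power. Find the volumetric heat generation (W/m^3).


r = D / 2 / 1000 = 11.8 / 2 / 1000 = 0.0059 m
q''' = q' / (pi * r^2)
q''' = 481 / (pi * 0.0059^2)
q''' = 4.3984e+06 W/m^3

4.3984e+06


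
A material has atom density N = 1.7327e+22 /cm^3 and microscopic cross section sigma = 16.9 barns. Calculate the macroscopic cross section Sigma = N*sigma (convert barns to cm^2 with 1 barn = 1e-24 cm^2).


Sigma = N * sigma_barns * 1e-24
Sigma = 1.7327e+22 * 16.9 * 1e-24
Sigma = 0.29283 /cm

0.29283


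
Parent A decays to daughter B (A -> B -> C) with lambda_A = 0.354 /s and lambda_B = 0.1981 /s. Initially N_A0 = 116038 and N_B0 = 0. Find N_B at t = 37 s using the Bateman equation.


N_B(t) = lambda_A * N_A0 / (lambda_B - lambda_A) * [exp(-lambda_A*t) - exp(-lambda_B*t)]
exp(-0.354*37) = 2.049325e-06; exp(-0.1981*37) = 6.557703e-04
N_B = 0.354 * 116038 / (0.1981 - 0.354) * (2.049325e-06 - 6.557703e-04)
N_B = 172.25

172.25


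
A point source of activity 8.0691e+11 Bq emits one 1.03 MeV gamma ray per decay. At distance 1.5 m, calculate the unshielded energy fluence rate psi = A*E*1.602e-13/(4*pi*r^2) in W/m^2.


psi = A * E * 1.602e-13 / (4*pi*r^2)
psi = 8.0691e+11 * 1.03 * 1.602e-13 / (4*pi*1.5^2)
psi = 0.0047090 W/m^2

0.0047090


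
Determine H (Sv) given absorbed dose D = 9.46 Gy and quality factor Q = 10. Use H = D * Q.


H = D * Q
H = 9.46 * 10
H = 94.600 Sv

94.600


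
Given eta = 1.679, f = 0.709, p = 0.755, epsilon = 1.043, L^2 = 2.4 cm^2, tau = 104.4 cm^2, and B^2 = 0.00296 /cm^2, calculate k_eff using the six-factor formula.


k_inf = eta*f*p*eps = 1.679*0.709*0.755*1.043 = 0.9374070
P_TNL = 1/(1 + L^2*B^2) = 1/(1 + 2.4*0.00296) = 0.9929461
P_FNL = exp(-B^2*tau) = exp(-0.00296*104.4) = 0.7341631
k_eff = k_inf * P_TNL * P_FNL = 0.9374070 * 0.9929461 * 0.7341631
k_eff = 0.68336

0.68336


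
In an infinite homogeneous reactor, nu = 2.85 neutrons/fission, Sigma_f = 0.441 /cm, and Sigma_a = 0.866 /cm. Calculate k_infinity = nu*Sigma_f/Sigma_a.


k_inf = nu * Sigma_f / Sigma_a
k_inf = 2.85 * 0.441 / 0.866
k_inf = 1.4513

1.4513


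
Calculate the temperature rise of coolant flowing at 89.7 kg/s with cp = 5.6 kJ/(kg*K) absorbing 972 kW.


dT = Q / (m_dot * cp)
dT = 972 / (89.7 * 5.6)
dT = 1.9350 C

1.9350


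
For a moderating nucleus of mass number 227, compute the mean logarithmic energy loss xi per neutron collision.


xi = 1 + (A-1)^2/(2A) * ln((A-1)/(A+1))
xi = 1 + (227-1)^2/(2*227) * ln((227-1)/(227 +1))
xi = 0.0087848

0.0087848


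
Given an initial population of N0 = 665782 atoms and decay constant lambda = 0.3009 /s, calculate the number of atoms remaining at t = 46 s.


N = N0 * exp(-lambda * t)
N = 665782 * exp(-0.3009 * 46)
N = 0.64877

0.64877


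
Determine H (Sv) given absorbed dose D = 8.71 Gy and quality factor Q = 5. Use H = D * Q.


H = D * Q
H = 8.71 * 5
H = 43.550 Sv

43.550


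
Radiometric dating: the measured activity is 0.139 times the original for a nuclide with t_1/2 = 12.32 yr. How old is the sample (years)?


lambda = ln(2) / t_half = ln(2) / 12.32 = 0.05626195 /yr
t = -ln(A/A0) / lambda
t = -ln(0.139) / 0.05626195
t = 35.073 yr

35.073


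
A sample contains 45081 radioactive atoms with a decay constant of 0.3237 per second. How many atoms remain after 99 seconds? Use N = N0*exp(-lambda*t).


N = N0 * exp(-lambda * t)
N = 45081 * exp(-0.3237 * 99)
N = 5.4508e-10

5.4508e-10


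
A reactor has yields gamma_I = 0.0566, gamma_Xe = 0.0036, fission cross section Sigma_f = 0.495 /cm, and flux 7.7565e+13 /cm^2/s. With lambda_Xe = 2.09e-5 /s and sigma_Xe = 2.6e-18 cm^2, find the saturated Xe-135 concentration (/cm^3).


Xe_eq = (gamma_I + gamma_Xe) * Sigma_f * phi / (lambda_Xe + sigma_Xe * phi)
Numerator = (0.0566 + 0.0036) * 0.495 * 7.7565e+13 = 2.311359e+12
Denominator = 2.09e-5 + 2.6e-18 * 7.7565e+13 = 2.225690e-04
Xe_eq = 2.311359e+12 / 2.225690e-04 = 1.0385e+16 /cm^3

1.0385e+16


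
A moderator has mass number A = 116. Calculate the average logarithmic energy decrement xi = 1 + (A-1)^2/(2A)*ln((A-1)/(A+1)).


xi = 1 + (A-1)^2/(2A) * ln((A-1)/(A+1))
xi = 1 + (116-1)^2/(2*116) * ln((116-1)/(116 +1))
xi = 0.017143

0.017143


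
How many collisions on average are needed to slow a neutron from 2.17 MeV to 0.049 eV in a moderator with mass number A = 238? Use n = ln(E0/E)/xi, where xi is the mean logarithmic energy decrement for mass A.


xi = 1 + (A-1)^2/(2A)*ln((A-1)/(A+1)) = 0.008379872 (for A = 238)
n = ln(E0/E) / xi
n = ln(2.17e6 / 0.049) / 0.008379872
n = ln(4.428571e+07) / 0.008379872 = 2101.0

2101.0


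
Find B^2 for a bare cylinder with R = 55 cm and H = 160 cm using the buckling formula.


B^2 = (2.405/R)^2 + (pi/H)^2
B^2 = (2.405/55)^2 + (pi/160)^2
B^2 = 0.0022976 /cm^2

0.0022976


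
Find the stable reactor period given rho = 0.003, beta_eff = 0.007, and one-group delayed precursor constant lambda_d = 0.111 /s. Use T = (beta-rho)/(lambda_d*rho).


T = (beta - rho) / (lambda_d * rho)
T = (0.007 - 0.003) / (0.111 * 0.003)
T = 12.012 s

12.012


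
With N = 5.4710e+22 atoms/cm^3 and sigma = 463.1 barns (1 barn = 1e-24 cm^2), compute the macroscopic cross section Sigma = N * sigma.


Sigma = N * sigma_barns * 1e-24
Sigma = 5.4710e+22 * 463.1 * 1e-24
Sigma = 25.336 /cm

25.336


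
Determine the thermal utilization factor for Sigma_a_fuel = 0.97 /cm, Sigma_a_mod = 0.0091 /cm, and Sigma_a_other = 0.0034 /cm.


f = Sigma_a_fuel / (Sigma_a_fuel + Sigma_a_mod + Sigma_a_other)
f = 0.97 / (0.97 + 0.0091 + 0.0034)
f = 0.98728

0.98728


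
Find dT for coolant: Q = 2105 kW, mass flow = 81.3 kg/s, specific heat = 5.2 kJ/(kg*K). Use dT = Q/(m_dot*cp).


dT = Q / (m_dot * cp)
dT = 2105 / (81.3 * 5.2)
dT = 4.9792 C

4.9792


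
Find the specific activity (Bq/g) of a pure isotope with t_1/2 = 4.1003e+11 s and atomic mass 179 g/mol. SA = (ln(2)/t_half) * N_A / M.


lambda = ln(2) / t_half = ln(2) / 4.1003e+11 = 1.690479e-12 /s
SA = lambda * N_A / M
SA = 1.690479e-12 * 6.022e23 / 179
SA = 5.6872e+09 Bq/g

5.6872e+09


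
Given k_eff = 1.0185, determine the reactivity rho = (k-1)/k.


rho = (k_eff - 1) / k_eff
rho = (1.0185 - 1) / 1.0185
rho = 0.018164

0.018164


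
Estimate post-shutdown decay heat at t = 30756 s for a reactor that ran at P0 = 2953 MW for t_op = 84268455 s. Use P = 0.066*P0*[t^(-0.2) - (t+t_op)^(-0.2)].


P/P0 = 0.066 * [t^(-0.2) - (t + t_op)^(-0.2)]
P/P0 = 0.066 * [30756^(-0.2) - (30756 + 84268455)^(-0.2)]
P/P0 = 0.066 * [0.1265943 - 0.02599174] = 0.006639769
P = 2953 * 0.006639769 = 19.607 MW

19.607


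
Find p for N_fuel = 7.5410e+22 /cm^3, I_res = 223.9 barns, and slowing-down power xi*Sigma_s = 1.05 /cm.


p = exp(-N * I * 1e-24 / (xi*Sigma_s))
p = exp(-7.5410e+22 * 223.9 * 1e-24 / 1.05)
p = 1.0385e-07

1.0385e-07


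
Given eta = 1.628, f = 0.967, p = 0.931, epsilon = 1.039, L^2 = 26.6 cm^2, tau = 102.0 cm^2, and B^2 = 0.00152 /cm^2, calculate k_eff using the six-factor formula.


k_inf = eta*f*p*eps = 1.628*0.967*0.931*1.039 = 1.522811
P_TNL = 1/(1 + L^2*B^2) = 1/(1 + 26.6*0.00152) = 0.9611392
P_FNL = exp(-B^2*tau) = exp(-0.00152*102.0) = 0.8563809
k_eff = k_inf * P_TNL * P_FNL = 1.522811 * 0.9611392 * 0.8563809
k_eff = 1.2534

1.2534


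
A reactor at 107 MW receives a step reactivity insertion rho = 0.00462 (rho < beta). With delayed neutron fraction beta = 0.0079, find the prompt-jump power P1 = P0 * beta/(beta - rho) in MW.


P1/P0 = beta / (beta - rho)
P1/P0 = 0.0079 / (0.0079 - 0.00462) = 2.408537
P1 = 107 * 2.408537 = 257.71 MW

257.71


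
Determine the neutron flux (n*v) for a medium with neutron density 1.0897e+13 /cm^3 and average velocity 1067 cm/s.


phi = n * v
phi = 1.0897e+13 * 1067
phi = 1.1627e+16 /cm^2/s

1.1627e+16


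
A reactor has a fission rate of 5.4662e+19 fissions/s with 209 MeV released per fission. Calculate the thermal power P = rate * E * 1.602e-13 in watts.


P = fission_rate * E_MeV * 1.602e-13
P = 5.4662e+19 * 209 * 1.602e-13
P = 1.8302e+09 W

1.8302e+09


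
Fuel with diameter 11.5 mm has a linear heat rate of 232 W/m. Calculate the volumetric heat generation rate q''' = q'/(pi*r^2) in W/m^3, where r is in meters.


r = D / 2 / 1000 = 11.5 / 2 / 1000 = 0.00575 m
q''' = q' / (pi * r^2)
q''' = 232 / (pi * 0.00575^2)
q''' = 2.2336e+06 W/m^3

2.2336e+06


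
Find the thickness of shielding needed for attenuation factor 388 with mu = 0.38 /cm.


x = ln(factor) / mu
x = ln(388) / 0.38
x = 15.687 cm

15.687


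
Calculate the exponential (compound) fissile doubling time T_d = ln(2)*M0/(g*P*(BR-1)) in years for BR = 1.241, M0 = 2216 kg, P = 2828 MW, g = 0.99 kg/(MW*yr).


Breeding gain G = BR - 1 = 1.241 - 1 = 0.241
Fissile production rate = g * P * G = 0.99 * 2828 * 0.241 = 674.73252 kg/yr
T_d = ln(2) * M0 / (g * P * G)
T_d = ln(2) * 2216 / 674.73252 = 2.2765 yr

2.2765


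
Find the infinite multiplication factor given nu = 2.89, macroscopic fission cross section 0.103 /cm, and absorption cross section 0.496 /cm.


k_inf = nu * Sigma_f / Sigma_a
k_inf = 2.89 * 0.103 / 0.496
k_inf = 0.60014

0.60014


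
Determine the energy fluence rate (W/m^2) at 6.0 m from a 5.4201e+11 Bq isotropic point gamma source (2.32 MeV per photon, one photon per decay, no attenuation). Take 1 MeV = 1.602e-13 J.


psi = A * E * 1.602e-13 / (4*pi*r^2)
psi = 5.4201e+11 * 2.32 * 1.602e-13 / (4*pi*6.0^2)
psi = 4.4529e-04 W/m^2

4.4529e-04


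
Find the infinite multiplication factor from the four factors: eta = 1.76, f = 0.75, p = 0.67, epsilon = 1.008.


k_inf = eta * f * p * epsilon
k_inf = 1.76 * 0.75 * 0.67 * 1.008
k_inf = 0.89148

0.89148


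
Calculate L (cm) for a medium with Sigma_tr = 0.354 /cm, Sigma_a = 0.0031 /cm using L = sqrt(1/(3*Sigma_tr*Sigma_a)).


D = 1 / (3 * Sigma_tr) = 1 / (3 * 0.354) = 0.9416196 cm
L = sqrt(D / Sigma_a)
L = sqrt(0.9416196 / 0.0031)
L = 17.428 cm

17.428


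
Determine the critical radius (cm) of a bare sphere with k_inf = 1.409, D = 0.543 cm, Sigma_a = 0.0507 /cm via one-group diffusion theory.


L^2 = D / Sigma_a = 0.543 / 0.0507 = 10.71006 cm^2
B_m^2 = (k_inf - 1) / L^2 = (1.409 - 1) / 10.71006 = 0.03818839 /cm^2
For a bare sphere: B_g = pi/R, so R_c = pi / sqrt(B_m^2)
R_c = pi / sqrt(0.03818839) = 16.076 cm

16.076


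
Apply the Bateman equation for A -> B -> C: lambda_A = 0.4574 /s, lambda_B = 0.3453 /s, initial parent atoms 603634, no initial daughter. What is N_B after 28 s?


N_B(t) = lambda_A * N_A0 / (lambda_B - lambda_A) * [exp(-lambda_A*t) - exp(-lambda_B*t)]
exp(-0.4574*28) = 2.740966e-06; exp(-0.3453*28) = 6.325098e-05
N_B = 0.4574 * 603634 / (0.3453 - 0.4574) * (2.740966e-06 - 6.325098e-05)
N_B = 149.04

149.04


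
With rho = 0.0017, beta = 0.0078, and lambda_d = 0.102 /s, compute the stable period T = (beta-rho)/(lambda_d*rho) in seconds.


T = (beta - rho) / (lambda_d * rho)
T = (0.0078 - 0.0017) / (0.102 * 0.0017)
T = 35.179 s

35.179


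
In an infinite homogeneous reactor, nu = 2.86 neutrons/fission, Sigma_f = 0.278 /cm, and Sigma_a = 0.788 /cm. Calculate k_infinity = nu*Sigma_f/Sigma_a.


k_inf = nu * Sigma_f / Sigma_a
k_inf = 2.86 * 0.278 / 0.788
k_inf = 1.0090

1.0090


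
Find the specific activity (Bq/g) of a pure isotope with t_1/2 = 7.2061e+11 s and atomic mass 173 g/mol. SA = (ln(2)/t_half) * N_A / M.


lambda = ln(2) / t_half = ln(2) / 7.2061e+11 = 9.618895e-13 /s
SA = lambda * N_A / M
SA = 9.618895e-13 * 6.022e23 / 173
SA = 3.3483e+09 Bq/g

3.3483e+09


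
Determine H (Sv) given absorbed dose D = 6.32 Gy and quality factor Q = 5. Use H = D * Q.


H = D * Q
H = 6.32 * 5
H = 31.600 Sv

31.600


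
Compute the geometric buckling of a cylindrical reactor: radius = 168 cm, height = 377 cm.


B^2 = (2.405/R)^2 + (pi/H)^2
B^2 = (2.405/168)^2 + (pi/377)^2
B^2 = 2.7437e-04 /cm^2

2.7437e-04


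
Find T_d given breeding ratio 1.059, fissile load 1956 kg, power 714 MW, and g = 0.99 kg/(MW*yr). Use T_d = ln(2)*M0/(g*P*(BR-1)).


Breeding gain G = BR - 1 = 1.059 - 1 = 0.059
Fissile production rate = g * P * G = 0.99 * 714 * 0.059 = 41.70474 kg/yr
T_d = ln(2) * M0 / (g * P * G)
T_d = ln(2) * 1956 / 41.70474 = 32.509 yr

32.509


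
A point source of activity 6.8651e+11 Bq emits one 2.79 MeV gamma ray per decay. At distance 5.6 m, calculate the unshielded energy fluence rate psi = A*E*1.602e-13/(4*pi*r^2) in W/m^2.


psi = A * E * 1.602e-13 / (4*pi*r^2)
psi = 6.8651e+11 * 2.79 * 1.602e-13 / (4*pi*5.6^2)
psi = 7.7862e-04 W/m^2

7.7862e-04


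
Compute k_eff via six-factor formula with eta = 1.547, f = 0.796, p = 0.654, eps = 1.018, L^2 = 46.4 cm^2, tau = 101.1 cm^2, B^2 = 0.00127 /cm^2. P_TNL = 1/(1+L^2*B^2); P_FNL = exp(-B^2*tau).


k_inf = eta*f*p*eps = 1.547*0.796*0.654*1.018 = 0.8198396
P_TNL = 1/(1 + L^2*B^2) = 1/(1 + 46.4*0.00127) = 0.9443513
P_FNL = exp(-B^2*tau) = exp(-0.00127*101.1) = 0.8795041
k_eff = k_inf * P_TNL * P_FNL = 0.8198396 * 0.9443513 * 0.8795041
k_eff = 0.68093

0.68093


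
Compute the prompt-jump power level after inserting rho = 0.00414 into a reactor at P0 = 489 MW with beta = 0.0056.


P1/P0 = beta / (beta - rho)
P1/P0 = 0.0056 / (0.0056 - 0.00414) = 3.835616
P1 = 489 * 3.835616 = 1875.6 MW

1875.6


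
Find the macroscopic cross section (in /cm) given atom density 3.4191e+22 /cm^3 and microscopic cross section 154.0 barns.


Sigma = N * sigma_barns * 1e-24
Sigma = 3.4191e+22 * 154.0 * 1e-24
Sigma = 5.2654 /cm

5.2654


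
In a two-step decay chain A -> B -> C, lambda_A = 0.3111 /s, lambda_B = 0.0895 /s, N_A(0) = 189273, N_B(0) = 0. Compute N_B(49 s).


N_B(t) = lambda_A * N_A0 / (lambda_B - lambda_A) * [exp(-lambda_A*t) - exp(-lambda_B*t)]
exp(-0.3111*49) = 2.396947e-07; exp(-0.0895*49) = 0.01245666
N_B = 0.3111 * 189273 / (0.0895 - 0.3111) * (2.396947e-07 - 0.01245666)
N_B = 3309.9

3309.9


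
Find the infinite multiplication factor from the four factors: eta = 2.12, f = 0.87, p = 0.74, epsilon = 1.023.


k_inf = eta * f * p * epsilon
k_inf = 2.12 * 0.87 * 0.74 * 1.023
k_inf = 1.3962

1.3962


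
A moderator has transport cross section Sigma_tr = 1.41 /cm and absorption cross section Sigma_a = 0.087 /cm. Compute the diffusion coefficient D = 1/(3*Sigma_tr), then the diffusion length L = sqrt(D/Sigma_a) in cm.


D = 1 / (3 * Sigma_tr) = 1 / (3 * 1.41) = 0.2364066 cm
L = sqrt(D / Sigma_a)
L = sqrt(0.2364066 / 0.087)
L = 1.6484 cm

1.6484


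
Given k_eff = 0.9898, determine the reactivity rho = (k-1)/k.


rho = (k_eff - 1) / k_eff
rho = (0.9898 - 1) / 0.9898
rho = -0.010305

-0.010305


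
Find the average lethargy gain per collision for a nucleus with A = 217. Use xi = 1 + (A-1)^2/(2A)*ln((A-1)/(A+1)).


xi = 1 + (A-1)^2/(2A) * ln((A-1)/(A+1))
xi = 1 + (217-1)^2/(2*217) * ln((217-1)/(217 +1))
xi = 0.0091883

0.0091883


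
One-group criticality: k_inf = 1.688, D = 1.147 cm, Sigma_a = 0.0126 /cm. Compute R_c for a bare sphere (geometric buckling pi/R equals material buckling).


L^2 = D / Sigma_a = 1.147 / 0.0126 = 91.03175 cm^2
B_m^2 = (k_inf - 1) / L^2 = (1.688 - 1) / 91.03175 = 0.007557803 /cm^2
For a bare sphere: B_g = pi/R, so R_c = pi / sqrt(B_m^2)
R_c = pi / sqrt(0.007557803) = 36.137 cm

36.137


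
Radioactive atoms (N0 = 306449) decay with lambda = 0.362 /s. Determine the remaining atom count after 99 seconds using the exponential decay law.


N = N0 * exp(-lambda * t)
N = 306449 * exp(-0.362 * 99)
N = 8.3582e-11

8.3582e-11


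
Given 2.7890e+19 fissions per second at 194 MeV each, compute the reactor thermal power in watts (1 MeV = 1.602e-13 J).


P = fission_rate * E_MeV * 1.602e-13
P = 2.7890e+19 * 194 * 1.602e-13
P = 8.6679e+08 W

8.6679e+08


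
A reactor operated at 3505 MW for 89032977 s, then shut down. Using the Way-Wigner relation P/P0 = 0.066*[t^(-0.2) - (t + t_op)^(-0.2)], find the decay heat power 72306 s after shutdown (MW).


P/P0 = 0.066 * [t^(-0.2) - (t + t_op)^(-0.2)]
P/P0 = 0.066 * [72306^(-0.2) - (72306 + 89032977)^(-0.2)]
P/P0 = 0.066 * [0.1067002 - 0.02570510] = 0.005345677
P = 3505 * 0.005345677 = 18.737 MW

18.737


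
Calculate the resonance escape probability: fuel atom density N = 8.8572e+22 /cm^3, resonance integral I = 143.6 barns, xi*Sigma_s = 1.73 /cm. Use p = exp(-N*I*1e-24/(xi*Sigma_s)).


p = exp(-N * I * 1e-24 / (xi*Sigma_s))
p = exp(-8.8572e+22 * 143.6 * 1e-24 / 1.73)
p = 6.4132e-04

6.4132e-04


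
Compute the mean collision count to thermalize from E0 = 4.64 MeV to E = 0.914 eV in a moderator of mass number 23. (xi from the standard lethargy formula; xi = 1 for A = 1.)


xi = 1 + (A-1)^2/(2A)*ln((A-1)/(A+1)) = 0.08448899 (for A = 23)
n = ln(E0/E) / xi
n = ln(4.64e6 / 0.914) / 0.08448899
n = ln(5.076586e+06) / 0.08448899 = 182.75

182.75


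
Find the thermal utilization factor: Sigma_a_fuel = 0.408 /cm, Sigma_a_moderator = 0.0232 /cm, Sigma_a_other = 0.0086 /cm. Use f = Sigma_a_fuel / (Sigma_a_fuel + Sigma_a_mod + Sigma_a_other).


f = Sigma_a_fuel / (Sigma_a_fuel + Sigma_a_mod + Sigma_a_other)
f = 0.408 / (0.408 + 0.0232 + 0.0086)
f = 0.92769

0.92769


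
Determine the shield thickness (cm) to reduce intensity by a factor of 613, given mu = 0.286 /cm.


x = ln(factor) / mu
x = ln(613) / 0.286
x = 22.442 cm

22.442


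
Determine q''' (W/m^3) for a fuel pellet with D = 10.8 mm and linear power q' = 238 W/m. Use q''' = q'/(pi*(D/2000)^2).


r = D / 2 / 1000 = 10.8 / 2 / 1000 = 0.0054 m
q''' = q' / (pi * r^2)
q''' = 238 / (pi * 0.0054^2)
q''' = 2.5980e+06 W/m^3

2.5980e+06


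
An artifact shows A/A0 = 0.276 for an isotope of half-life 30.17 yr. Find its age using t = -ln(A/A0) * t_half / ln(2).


lambda = ln(2) / t_half = ln(2) / 30.17 = 0.02297472 /yr
t = -ln(A/A0) / lambda
t = -ln(0.276) / 0.02297472
t = 56.034 yr

56.034


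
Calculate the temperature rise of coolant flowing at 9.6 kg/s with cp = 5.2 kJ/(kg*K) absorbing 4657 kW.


dT = Q / (m_dot * cp)
dT = 4657 / (9.6 * 5.2)
dT = 93.289 C

93.289


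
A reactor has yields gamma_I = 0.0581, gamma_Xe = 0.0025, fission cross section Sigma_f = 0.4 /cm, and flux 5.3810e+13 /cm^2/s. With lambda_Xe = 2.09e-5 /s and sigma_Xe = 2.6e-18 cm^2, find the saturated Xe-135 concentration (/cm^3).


Xe_eq = (gamma_I + gamma_Xe) * Sigma_f * phi / (lambda_Xe + sigma_Xe * phi)
Numerator = (0.0581 + 0.0025) * 0.4 * 5.3810e+13 = 1.304354e+12
Denominator = 2.09e-5 + 2.6e-18 * 5.3810e+13 = 1.608060e-04
Xe_eq = 1.304354e+12 / 1.608060e-04 = 8.1114e+15 /cm^3

8.1114e+15


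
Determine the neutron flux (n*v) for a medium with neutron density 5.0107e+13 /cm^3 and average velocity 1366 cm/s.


phi = n * v
phi = 5.0107e+13 * 1366
phi = 6.8446e+16 /cm^2/s

6.8446e+16


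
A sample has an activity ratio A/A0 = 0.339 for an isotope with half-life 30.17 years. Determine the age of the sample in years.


lambda = ln(2) / t_half = ln(2) / 30.17 = 0.02297472 /yr
t = -ln(A/A0) / lambda
t = -ln(0.339) / 0.02297472
t = 47.085 yr

47.085


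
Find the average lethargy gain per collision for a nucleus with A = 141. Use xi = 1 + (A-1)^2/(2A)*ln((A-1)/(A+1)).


xi = 1 + (A-1)^2/(2A) * ln((A-1)/(A+1))
xi = 1 + (141-1)^2/(2*141) * ln((141-1)/(141 +1))
xi = 0.014118

0.014118


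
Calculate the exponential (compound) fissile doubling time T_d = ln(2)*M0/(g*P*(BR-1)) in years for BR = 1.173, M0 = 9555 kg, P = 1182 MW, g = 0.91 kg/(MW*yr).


Breeding gain G = BR - 1 = 1.173 - 1 = 0.173
Fissile production rate = g * P * G = 0.91 * 1182 * 0.173 = 186.08226 kg/yr
T_d = ln(2) * M0 / (g * P * G)
T_d = ln(2) * 9555 / 186.08226 = 35.592 yr

35.592


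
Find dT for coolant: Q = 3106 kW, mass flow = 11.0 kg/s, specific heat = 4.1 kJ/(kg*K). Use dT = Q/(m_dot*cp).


dT = Q / (m_dot * cp)
dT = 3106 / (11.0 * 4.1)
dT = 68.869 C

68.869


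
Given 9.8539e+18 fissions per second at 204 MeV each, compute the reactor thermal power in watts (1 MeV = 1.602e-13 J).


P = fission_rate * E_MeV * 1.602e-13
P = 9.8539e+18 * 204 * 1.602e-13
P = 3.2203e+08 W

3.2203e+08


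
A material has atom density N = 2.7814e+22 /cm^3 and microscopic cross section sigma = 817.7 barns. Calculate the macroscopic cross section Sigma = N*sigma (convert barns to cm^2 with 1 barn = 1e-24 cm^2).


Sigma = N * sigma_barns * 1e-24
Sigma = 2.7814e+22 * 817.7 * 1e-24
Sigma = 22.744 /cm

22.744


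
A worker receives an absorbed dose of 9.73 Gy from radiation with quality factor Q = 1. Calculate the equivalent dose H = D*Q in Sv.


H = D * Q
H = 9.73 * 1
H = 9.7300 Sv

9.7300


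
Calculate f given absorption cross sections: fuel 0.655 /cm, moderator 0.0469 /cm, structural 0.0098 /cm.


f = Sigma_a_fuel / (Sigma_a_fuel + Sigma_a_mod + Sigma_a_other)
f = 0.655 / (0.655 + 0.0469 + 0.0098)
f = 0.92033

0.92033


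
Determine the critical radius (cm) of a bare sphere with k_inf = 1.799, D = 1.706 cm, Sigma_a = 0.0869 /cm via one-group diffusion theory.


L^2 = D / Sigma_a = 1.706 / 0.0869 = 19.63176 cm^2
B_m^2 = (k_inf - 1) / L^2 = (1.799 - 1) / 19.63176 = 0.04069936 /cm^2
For a bare sphere: B_g = pi/R, so R_c = pi / sqrt(B_m^2)
R_c = pi / sqrt(0.04069936) = 15.572 cm

15.572


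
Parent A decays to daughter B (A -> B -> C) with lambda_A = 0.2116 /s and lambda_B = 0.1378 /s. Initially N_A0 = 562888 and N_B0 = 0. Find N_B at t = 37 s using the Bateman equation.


N_B(t) = lambda_A * N_A0 / (lambda_B - lambda_A) * [exp(-lambda_A*t) - exp(-lambda_B*t)]
exp(-0.2116*37) = 3.979437e-04; exp(-0.1378*37) = 0.006105288
N_B = 0.2116 * 562888 / (0.1378 - 0.2116) * (3.979437e-04 - 0.006105288)
N_B = 9211.2

9211.2


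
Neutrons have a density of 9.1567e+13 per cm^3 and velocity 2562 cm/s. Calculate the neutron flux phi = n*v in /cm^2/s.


phi = n * v
phi = 9.1567e+13 * 2562
phi = 2.3459e+17 /cm^2/s

2.3459e+17


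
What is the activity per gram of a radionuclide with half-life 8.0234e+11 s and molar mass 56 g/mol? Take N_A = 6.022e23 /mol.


lambda = ln(2) / t_half = ln(2) / 8.0234e+11 = 8.639070e-13 /s
SA = lambda * N_A / M
SA = 8.639070e-13 * 6.022e23 / 56
SA = 9.2901e+09 Bq/g

9.2901e+09


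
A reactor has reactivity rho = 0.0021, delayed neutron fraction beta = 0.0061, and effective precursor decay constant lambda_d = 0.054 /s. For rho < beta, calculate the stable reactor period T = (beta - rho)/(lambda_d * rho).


T = (beta - rho) / (lambda_d * rho)
T = (0.0061 - 0.0021) / (0.054 * 0.0021)
T = 35.273 s

35.273


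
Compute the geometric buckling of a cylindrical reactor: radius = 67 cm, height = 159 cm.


B^2 = (2.405/R)^2 + (pi/H)^2
B^2 = (2.405/67)^2 + (pi/159)^2
B^2 = 0.0016789 /cm^2

0.0016789


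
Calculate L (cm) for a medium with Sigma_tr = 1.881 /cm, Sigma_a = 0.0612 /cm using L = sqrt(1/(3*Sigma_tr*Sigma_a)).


D = 1 / (3 * Sigma_tr) = 1 / (3 * 1.881) = 0.1772107 cm
L = sqrt(D / Sigma_a)
L = sqrt(0.1772107 / 0.0612)
L = 1.7016 cm

1.7016


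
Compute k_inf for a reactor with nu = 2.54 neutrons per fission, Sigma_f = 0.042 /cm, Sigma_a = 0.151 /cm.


k_inf = nu * Sigma_f / Sigma_a
k_inf = 2.54 * 0.042 / 0.151
k_inf = 0.70649

0.70649


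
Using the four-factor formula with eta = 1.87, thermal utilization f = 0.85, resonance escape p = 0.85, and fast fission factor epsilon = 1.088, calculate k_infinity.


k_inf = eta * f * p * epsilon
k_inf = 1.87 * 0.85 * 0.85 * 1.088
k_inf = 1.4700

1.4700


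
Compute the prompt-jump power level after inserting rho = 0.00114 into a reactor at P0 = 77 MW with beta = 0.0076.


P1/P0 = beta / (beta - rho)
P1/P0 = 0.0076 / (0.0076 - 0.00114) = 1.176471
P1 = 77 * 1.176471 = 90.588 MW

90.588
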